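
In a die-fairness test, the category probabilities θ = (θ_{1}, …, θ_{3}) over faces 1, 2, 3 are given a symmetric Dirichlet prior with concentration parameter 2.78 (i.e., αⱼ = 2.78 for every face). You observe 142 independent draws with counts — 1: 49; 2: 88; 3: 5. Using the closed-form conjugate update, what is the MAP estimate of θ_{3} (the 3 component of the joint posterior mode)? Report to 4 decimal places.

The Dirichlet prior is conjugate to the Multinomial likelihood: each posterior αⱼ = prior αⱼ + observed count nⱼ.
Posterior concentration: (51.78, 90.78, 7.78), total = 150.34.
Joint mode component: (α_{3}−1)/(Σα−K) = 6.78/147.34 = 0.0460.

0.0460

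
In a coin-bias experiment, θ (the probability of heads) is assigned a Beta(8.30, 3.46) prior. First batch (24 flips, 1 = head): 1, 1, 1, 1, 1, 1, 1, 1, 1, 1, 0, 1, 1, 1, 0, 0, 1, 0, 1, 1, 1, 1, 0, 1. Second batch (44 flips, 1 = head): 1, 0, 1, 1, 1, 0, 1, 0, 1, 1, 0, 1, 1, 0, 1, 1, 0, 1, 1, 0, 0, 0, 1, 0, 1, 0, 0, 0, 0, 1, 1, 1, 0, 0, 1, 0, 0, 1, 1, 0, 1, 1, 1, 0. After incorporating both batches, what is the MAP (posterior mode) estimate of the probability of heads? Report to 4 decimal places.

The Beta prior is conjugate to a Binomial/Bernoulli likelihood; the update adds successes to α and failures to β.
After batch 1: Beta(8.30+19, 3.46+5) = Beta(27.30, 8.46).
After batch 2: Beta(27.30+24, 8.46+20) = Beta(51.30, 28.46).
Mode of Beta(a,b) for a,b>1 is (a−1)/(a+b−2) = 50.30/77.76 = 0.6469.

0.6469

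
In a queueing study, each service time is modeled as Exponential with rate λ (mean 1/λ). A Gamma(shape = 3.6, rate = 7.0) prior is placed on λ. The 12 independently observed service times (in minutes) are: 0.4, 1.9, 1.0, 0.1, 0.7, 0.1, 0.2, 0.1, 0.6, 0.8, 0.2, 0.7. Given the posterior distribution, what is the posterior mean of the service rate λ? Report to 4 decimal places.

1.1304

With a Gamma(shape α, rate β) prior on the exponential rate λ, the posterior after n observations with total T = Σxᵢ is Gamma(α+n, β+T).
Sum of observations T = 6.8 minutes; n = 12.
Posterior: Gamma(3.6+12, 7.0+6.8) = Gamma(15.6, 13.8).
Posterior mean of λ = α/β = 15.6/13.8 = 1.1304.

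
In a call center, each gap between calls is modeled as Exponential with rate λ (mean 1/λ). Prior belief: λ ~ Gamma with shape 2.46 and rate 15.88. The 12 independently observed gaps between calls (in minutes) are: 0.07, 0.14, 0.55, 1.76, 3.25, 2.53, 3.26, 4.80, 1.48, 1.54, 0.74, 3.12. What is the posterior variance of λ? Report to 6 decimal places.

0.009449

With a Gamma(shape α, rate β) prior on the exponential rate λ, the posterior after n observations with total T = Σxᵢ is Gamma(α+n, β+T).
Sum of observations T = 23.24 minutes; n = 12.
Posterior: Gamma(2.46+12, 15.88+23.24) = Gamma(14.46, 39.12).
Var = α/β² = 0.009449.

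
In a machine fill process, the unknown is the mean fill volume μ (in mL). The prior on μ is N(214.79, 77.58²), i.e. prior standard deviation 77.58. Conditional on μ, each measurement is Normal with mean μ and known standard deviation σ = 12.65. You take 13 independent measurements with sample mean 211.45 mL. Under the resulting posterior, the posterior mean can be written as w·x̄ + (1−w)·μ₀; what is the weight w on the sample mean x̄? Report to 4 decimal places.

0.9980

For Normal data with known variance σ², a Normal(μ₀, σ₀²) prior on μ is conjugate. Posterior precision = 1/σ₀² + n/σ²; posterior mean is the precision-weighted average of μ₀ and x̄.
σ₀² = 77.58² = 6018.6564, σ² = 12.65² = 160.0225. Prior precision 1/σ₀² = 1/6018.6564; data precision n/σ² = 13/160.0225.
w = (n/σ²)/(1/σ₀² + n/σ²) = n·σ₀²/(σ² + n·σ₀²) = 13·6018.6564/(160.0225 + 13·6018.6564) = 78242.5332/78402.5557 = 0.9980.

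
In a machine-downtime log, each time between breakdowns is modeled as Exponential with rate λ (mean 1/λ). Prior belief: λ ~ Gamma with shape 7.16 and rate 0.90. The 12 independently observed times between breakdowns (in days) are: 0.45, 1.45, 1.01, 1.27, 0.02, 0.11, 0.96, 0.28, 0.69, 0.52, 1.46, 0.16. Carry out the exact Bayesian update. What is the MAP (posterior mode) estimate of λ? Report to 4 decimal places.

1.9569

With a Gamma(shape α, rate β) prior on the exponential rate λ, the posterior after n observations with total T = Σxᵢ is Gamma(α+n, β+T).
Sum of observations T = 8.38 days; n = 12.
Posterior: Gamma(7.16+12, 0.90+8.38) = Gamma(19.16, 9.28).
Mode = (α−1)/β = 1.9569.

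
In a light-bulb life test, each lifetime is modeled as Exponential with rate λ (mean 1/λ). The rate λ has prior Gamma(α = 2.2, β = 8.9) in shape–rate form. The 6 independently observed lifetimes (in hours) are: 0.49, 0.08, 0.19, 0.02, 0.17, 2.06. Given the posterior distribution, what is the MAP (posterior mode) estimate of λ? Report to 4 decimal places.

With a Gamma(shape α, rate β) prior on the exponential rate λ, the posterior after n observations with total T = Σxᵢ is Gamma(α+n, β+T).
Sum of observations T = 3.01 hours; n = 6.
Posterior: Gamma(2.2+6, 8.9+3.01) = Gamma(8.2, 11.91).
Mode = (α−1)/β = 0.6045.

0.6045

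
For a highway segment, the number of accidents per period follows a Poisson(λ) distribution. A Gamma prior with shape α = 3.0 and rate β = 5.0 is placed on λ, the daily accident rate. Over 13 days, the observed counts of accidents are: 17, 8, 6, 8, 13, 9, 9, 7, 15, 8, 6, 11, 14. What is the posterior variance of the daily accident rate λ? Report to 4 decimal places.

0.4136

With a Gamma(shape α, rate β) prior, the Poisson likelihood is conjugate: the posterior is Gamma(α + ΣXᵢ, β + n).
Sum of counts S = 131 over n = 13 days.
Posterior: Gamma(α+S, β+n) = Gamma(3.0+131, 5.0+13) = Gamma(134.0, 18.0).
Var = α/β² = 134.0/18.0² = 0.4136.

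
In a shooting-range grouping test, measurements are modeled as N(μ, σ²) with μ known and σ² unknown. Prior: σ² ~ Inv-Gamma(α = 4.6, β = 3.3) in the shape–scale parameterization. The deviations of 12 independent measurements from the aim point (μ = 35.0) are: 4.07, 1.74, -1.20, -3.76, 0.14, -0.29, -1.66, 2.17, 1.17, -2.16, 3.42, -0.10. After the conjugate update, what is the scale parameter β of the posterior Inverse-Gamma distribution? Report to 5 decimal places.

With known mean μ and an Inverse-Gamma(α, β) prior on σ², the Normal likelihood is conjugate: posterior is Inv-Gamma(α + n/2, β + Σ(xᵢ−μ)²/2).
Σ(xᵢ−μ)² = (4.07)² + (1.74)² + (-1.20)² + (-3.76)² + (0.14)² + (-0.29)² + (-1.66)² + (2.17)² + (1.17)² + (-2.16)² + (3.42)² + (-0.10)² = 60.4792.
Posterior: Inv-Gamma(4.6 + 12/2, 3.3 + 60.4792/2) = Inv-Gamma(10.60, 33.53960).
Posterior β = 33.53960.

33.53960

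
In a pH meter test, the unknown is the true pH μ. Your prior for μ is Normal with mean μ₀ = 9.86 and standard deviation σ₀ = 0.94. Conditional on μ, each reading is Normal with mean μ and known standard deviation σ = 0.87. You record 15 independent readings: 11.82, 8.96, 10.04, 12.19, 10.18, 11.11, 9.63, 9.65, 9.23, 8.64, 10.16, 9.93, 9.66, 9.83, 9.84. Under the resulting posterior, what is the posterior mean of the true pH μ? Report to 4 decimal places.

10.0473

For Normal data with known variance σ², a Normal(μ₀, σ₀²) prior on μ is conjugate. Posterior precision = 1/σ₀² + n/σ²; posterior mean is the precision-weighted average of μ₀ and x̄.
Σxᵢ = 11.82 + 8.96 + 10.04 + 12.19 + 10.18 + 11.11 + 9.63 + 9.65 + 9.23 + 8.64 + 10.16 + 9.93 + 9.66 + 9.83 + 9.84 = 150.87, so n·x̄ = 150.87.
σ₀² = 0.94² = 0.8836, σ² = 0.87² = 0.7569; σ² + n·σ₀² = 0.7569 + 15·0.8836 = 14.0109.
Posterior mean = (μ₀/σ₀² + n·x̄/σ²)/(1/σ₀² + n/σ²) = (σ²·μ₀ + σ₀²·n·x̄)/(σ² + n·σ₀²) = (0.7569·9.86 + 0.8836·150.87)/14.0109 = 140.771766/14.0109 = 10.0473.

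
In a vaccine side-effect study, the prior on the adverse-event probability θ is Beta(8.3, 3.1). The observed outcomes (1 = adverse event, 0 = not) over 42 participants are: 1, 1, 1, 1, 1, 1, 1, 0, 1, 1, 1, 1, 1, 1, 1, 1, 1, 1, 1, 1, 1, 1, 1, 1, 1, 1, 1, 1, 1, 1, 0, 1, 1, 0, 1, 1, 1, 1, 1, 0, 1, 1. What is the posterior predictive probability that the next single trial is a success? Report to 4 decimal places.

The Beta prior is conjugate to a Binomial/Bernoulli likelihood; the update adds successes to α and failures to β.
Posterior: Beta(α+k, β+n−k) = Beta(8.3+38, 3.1+4) = Beta(46.3, 7.1).
For a single future Bernoulli trial, P(success | data) = α/(α+β) = 0.8670.

0.8670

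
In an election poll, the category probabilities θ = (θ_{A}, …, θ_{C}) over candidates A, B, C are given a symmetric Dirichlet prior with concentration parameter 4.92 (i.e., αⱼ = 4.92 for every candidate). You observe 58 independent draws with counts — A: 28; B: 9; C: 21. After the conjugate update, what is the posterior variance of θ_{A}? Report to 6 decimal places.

The Dirichlet prior is conjugate to the Multinomial likelihood: each posterior αⱼ = prior αⱼ + observed count nⱼ.
Posterior concentration: (32.92, 13.92, 25.92), total = 72.76.
Var[θ_j] = α_j(Σα−α_j)/((Σα)²(Σα+1)) = 32.92·39.84/(72.76²·73.76) = 0.003359.

0.003359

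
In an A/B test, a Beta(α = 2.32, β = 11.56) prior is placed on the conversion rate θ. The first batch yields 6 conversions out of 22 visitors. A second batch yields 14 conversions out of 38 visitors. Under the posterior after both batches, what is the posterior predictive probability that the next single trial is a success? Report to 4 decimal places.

0.3021

The Beta prior is conjugate to a Binomial/Bernoulli likelihood; the update adds successes to α and failures to β.
After batch 1: Beta(2.32+6, 11.56+16) = Beta(8.32, 27.56).
After batch 2: Beta(8.32+14, 27.56+24) = Beta(22.32, 51.56).
For a single future Bernoulli trial, P(success | data) = α/(α+β) = 0.3021.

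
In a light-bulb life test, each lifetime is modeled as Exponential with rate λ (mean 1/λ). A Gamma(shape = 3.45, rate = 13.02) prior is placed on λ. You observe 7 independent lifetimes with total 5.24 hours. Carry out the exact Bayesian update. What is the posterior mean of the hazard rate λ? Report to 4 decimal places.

0.5723

With a Gamma(shape α, rate β) prior on the exponential rate λ, the posterior after n observations with total T = Σxᵢ is Gamma(α+n, β+T).
Posterior: Gamma(3.45+7, 13.02+5.24) = Gamma(10.45, 18.26).
Posterior mean of λ = α/β = 10.45/18.26 = 0.5723.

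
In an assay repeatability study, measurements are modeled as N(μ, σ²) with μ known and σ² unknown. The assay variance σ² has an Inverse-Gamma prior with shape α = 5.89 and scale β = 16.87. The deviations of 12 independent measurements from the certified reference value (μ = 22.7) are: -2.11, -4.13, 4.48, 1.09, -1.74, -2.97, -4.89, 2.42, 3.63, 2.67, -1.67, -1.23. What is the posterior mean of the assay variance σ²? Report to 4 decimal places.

6.5534

With known mean μ and an Inverse-Gamma(α, β) prior on σ², the Normal likelihood is conjugate: posterior is Inv-Gamma(α + n/2, β + Σ(xᵢ−μ)²/2).
Σ(xᵢ−μ)² = (-2.11)² + (-4.13)² + (4.48)² + (1.09)² + (-1.74)² + (-2.97)² + (-4.89)² + (2.42)² + (3.63)² + (2.67)² + (-1.67)² + (-1.23)² = 108.9921.
Posterior: Inv-Gamma(5.89 + 12/2, 16.87 + 108.9921/2) = Inv-Gamma(11.89, 71.36605).
E[σ²|data] = β/(α−1) = 71.36605/10.89 = 6.5534.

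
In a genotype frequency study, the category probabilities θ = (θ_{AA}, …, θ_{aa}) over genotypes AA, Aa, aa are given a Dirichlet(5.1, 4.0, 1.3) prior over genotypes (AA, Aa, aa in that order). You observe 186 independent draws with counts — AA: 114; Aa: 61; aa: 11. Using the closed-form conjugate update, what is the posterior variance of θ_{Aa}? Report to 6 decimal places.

The Dirichlet prior is conjugate to the Multinomial likelihood: each posterior αⱼ = prior αⱼ + observed count nⱼ.
Posterior concentration: (119.1, 65.0, 12.3), total = 196.4.
Var[θ_j] = α_j(Σα−α_j)/((Σα)²(Σα+1)) = 65.0·131.4/(196.4²·197.4) = 0.001122.

0.001122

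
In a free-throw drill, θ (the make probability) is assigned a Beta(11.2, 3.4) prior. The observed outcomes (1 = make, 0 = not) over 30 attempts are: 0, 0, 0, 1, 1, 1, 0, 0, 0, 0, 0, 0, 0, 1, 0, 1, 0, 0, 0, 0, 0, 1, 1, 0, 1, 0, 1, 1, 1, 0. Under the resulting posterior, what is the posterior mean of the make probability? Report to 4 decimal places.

0.4978

The Beta prior is conjugate to a Binomial/Bernoulli likelihood; the update adds successes to α and failures to β.
Posterior: Beta(α+k, β+n−k) = Beta(11.2+11, 3.4+19) = Beta(22.2, 22.4).
Posterior mean = α/(α+β) = 22.2/44.6 = 0.4978.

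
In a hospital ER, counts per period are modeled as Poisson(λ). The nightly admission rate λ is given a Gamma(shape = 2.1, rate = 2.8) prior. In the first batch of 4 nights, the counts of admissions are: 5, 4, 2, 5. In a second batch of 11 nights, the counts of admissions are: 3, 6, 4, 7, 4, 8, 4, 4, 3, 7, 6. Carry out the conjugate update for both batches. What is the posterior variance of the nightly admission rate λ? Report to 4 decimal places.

0.2339

With a Gamma(shape α, rate β) prior, the Poisson likelihood is conjugate: the posterior is Gamma(α + ΣXᵢ, β + n).
Batch 1: sum of counts S = 16 over n = 4 nights.
After batch 1: Gamma(α+S, β+n) = Gamma(2.1+16, 2.8+4) = Gamma(18.1, 6.8).
Batch 2: sum of counts S = 56 over n = 11 nights.
After batch 2: Gamma(α+S, β+n) = Gamma(18.1+56, 6.8+11) = Gamma(74.1, 17.8).
Var = α/β² = 74.1/17.8² = 0.2339.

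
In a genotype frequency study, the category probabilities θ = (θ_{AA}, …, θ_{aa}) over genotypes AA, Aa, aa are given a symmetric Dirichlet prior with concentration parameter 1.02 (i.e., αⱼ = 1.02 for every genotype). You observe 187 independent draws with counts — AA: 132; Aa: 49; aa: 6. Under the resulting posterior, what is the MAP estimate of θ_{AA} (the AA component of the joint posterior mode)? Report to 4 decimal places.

The Dirichlet prior is conjugate to the Multinomial likelihood: each posterior αⱼ = prior αⱼ + observed count nⱼ.
Posterior concentration: (133.02, 50.02, 7.02), total = 190.06.
Joint mode component: (α_{AA}−1)/(Σα−K) = 132.02/187.06 = 0.7058.

0.7058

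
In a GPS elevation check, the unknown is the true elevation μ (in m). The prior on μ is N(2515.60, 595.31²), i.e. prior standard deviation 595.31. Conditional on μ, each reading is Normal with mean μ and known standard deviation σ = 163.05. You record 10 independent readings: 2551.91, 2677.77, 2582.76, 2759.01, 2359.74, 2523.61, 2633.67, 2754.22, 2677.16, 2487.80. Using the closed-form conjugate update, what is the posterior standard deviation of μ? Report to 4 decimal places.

For Normal data with known variance σ², a Normal(μ₀, σ₀²) prior on μ is conjugate. Posterior precision = 1/σ₀² + n/σ²; posterior mean is the precision-weighted average of μ₀ and x̄.
σ₀² = 595.31² = 354393.9961, σ² = 163.05² = 26585.3025; σ² + n·σ₀² = 26585.3025 + 10·354393.9961 = 3570525.2635.
Posterior precision = 1/σ₀² + n/σ² = 1/354393.9961 + 10/26585.3025 = (σ² + n·σ₀²)/(σ₀²σ²) = 3570525.2635/(354393.9961·26585.3025); posterior variance σₙ² = σ₀²σ²/(σ² + n·σ₀²) = 354393.9961·26585.3025/3570525.2635 = 2638.735451.
Posterior SD = √σₙ² = √(354393.9961·26585.3025/3570525.2635) = 51.3686.

51.3686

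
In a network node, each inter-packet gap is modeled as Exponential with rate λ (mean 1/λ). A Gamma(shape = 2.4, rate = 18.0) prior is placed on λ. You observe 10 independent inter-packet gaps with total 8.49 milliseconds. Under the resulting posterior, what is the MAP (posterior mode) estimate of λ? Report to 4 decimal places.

With a Gamma(shape α, rate β) prior on the exponential rate λ, the posterior after n observations with total T = Σxᵢ is Gamma(α+n, β+T).
Posterior: Gamma(2.4+10, 18.0+8.49) = Gamma(12.4, 26.49).
Mode = (α−1)/β = 0.4304.

0.4304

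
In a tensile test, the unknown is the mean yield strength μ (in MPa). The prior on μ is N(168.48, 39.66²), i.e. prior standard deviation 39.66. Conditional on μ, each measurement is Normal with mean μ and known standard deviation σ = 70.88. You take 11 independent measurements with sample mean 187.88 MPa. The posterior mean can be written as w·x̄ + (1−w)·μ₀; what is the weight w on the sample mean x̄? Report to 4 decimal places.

For Normal data with known variance σ², a Normal(μ₀, σ₀²) prior on μ is conjugate. Posterior precision = 1/σ₀² + n/σ²; posterior mean is the precision-weighted average of μ₀ and x̄.
σ₀² = 39.66² = 1572.9156, σ² = 70.88² = 5023.9744. Prior precision 1/σ₀² = 1/1572.9156; data precision n/σ² = 11/5023.9744.
w = (n/σ²)/(1/σ₀² + n/σ²) = n·σ₀²/(σ² + n·σ₀²) = 11·1572.9156/(5023.9744 + 11·1572.9156) = 17302.0716/22326.046 = 0.7750.

0.7750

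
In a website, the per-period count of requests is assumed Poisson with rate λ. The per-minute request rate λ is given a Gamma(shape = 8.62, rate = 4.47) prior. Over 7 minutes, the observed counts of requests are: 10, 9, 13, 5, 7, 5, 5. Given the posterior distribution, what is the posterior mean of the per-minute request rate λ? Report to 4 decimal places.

With a Gamma(shape α, rate β) prior, the Poisson likelihood is conjugate: the posterior is Gamma(α + ΣXᵢ, β + n).
Sum of counts S = 54 over n = 7 minutes.
Posterior: Gamma(α+S, β+n) = Gamma(8.62+54, 4.47+7) = Gamma(62.62, 11.47).
Posterior mean = α/β = 62.62/11.47 = 5.4595.

5.4595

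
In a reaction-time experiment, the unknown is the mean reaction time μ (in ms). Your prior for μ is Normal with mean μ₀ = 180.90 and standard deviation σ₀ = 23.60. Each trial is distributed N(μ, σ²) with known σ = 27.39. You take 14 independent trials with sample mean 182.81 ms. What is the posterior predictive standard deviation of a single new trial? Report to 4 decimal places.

28.2683

For Normal data with known variance σ², a Normal(μ₀, σ₀²) prior on μ is conjugate. Posterior precision = 1/σ₀² + n/σ²; posterior mean is the precision-weighted average of μ₀ and x̄.
σ₀² = 23.60² = 556.96, σ² = 27.39² = 750.2121; σ² + n·σ₀² = 750.2121 + 14·556.96 = 8547.6521.
Posterior precision = 1/σ₀² + n/σ² = 1/556.96 + 14/750.2121 = (σ² + n·σ₀²)/(σ₀²σ²) = 8547.6521/(556.96·750.2121); posterior variance σₙ² = σ₀²σ²/(σ² + n·σ₀²) = 556.96·750.2121/8547.6521 = 48.883381.
Predictive variance for one new observation = σₙ² + σ² = 556.96·750.2121/8547.6521 + 750.2121 = σ²·(σ₀² + 8547.6521)/8547.6521 = 750.2121·9104.6121/8547.6521 = 799.095481; SD = √(750.2121·9104.6121/8547.6521) = 28.2683.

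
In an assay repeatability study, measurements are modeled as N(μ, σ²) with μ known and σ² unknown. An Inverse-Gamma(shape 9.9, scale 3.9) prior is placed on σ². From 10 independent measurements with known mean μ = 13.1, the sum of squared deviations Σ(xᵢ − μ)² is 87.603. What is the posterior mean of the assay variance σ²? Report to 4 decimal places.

3.4318

With known mean μ and an Inverse-Gamma(α, β) prior on σ², the Normal likelihood is conjugate: posterior is Inv-Gamma(α + n/2, β + Σ(xᵢ−μ)²/2).
Posterior: Inv-Gamma(9.9 + 10/2, 3.9 + 87.603/2) = Inv-Gamma(14.90, 47.7015).
E[σ²|data] = β/(α−1) = 47.7015/13.90 = 3.4318.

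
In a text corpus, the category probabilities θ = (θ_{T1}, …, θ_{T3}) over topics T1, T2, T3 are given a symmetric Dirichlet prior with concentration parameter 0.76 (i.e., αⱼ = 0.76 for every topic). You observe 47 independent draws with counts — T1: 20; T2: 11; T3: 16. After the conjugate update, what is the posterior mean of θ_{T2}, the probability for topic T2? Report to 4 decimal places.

The Dirichlet prior is conjugate to the Multinomial likelihood: each posterior αⱼ = prior αⱼ + observed count nⱼ.
Posterior concentration: (20.76, 11.76, 16.76), total = 49.28.
E[θ_{T2}|data] = α_{T2}/Σα = 11.76/49.28 = 0.2386.

0.2386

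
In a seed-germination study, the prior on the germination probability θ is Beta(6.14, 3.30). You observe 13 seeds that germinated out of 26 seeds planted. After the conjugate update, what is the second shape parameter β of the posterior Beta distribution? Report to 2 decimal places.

The Beta prior is conjugate to a Binomial/Bernoulli likelihood; the update adds successes to α and failures to β.
Posterior: Beta(α+k, β+n−k) = Beta(6.14+13, 3.30+13) = Beta(19.14, 16.30).
Posterior β = 16.30.

16.30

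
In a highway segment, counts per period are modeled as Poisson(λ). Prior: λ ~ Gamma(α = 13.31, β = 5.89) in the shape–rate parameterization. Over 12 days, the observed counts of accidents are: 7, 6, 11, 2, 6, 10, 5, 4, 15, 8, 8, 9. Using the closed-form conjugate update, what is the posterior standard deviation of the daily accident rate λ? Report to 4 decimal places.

0.5709

With a Gamma(shape α, rate β) prior, the Poisson likelihood is conjugate: the posterior is Gamma(α + ΣXᵢ, β + n).
Sum of counts S = 91 over n = 12 days.
Posterior: Gamma(α+S, β+n) = Gamma(13.31+91, 5.89+12) = Gamma(104.31, 17.89).
SD = √α/β = √104.31/17.89 = 0.5709.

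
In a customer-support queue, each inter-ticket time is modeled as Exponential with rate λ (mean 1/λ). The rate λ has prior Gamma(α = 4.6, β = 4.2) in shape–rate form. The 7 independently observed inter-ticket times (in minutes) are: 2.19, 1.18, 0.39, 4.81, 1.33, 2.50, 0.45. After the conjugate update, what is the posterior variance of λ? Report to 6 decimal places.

0.039903

With a Gamma(shape α, rate β) prior on the exponential rate λ, the posterior after n observations with total T = Σxᵢ is Gamma(α+n, β+T).
Sum of observations T = 12.85 minutes; n = 7.
Posterior: Gamma(4.6+7, 4.2+12.85) = Gamma(11.6, 17.05).
Var = α/β² = 0.039903.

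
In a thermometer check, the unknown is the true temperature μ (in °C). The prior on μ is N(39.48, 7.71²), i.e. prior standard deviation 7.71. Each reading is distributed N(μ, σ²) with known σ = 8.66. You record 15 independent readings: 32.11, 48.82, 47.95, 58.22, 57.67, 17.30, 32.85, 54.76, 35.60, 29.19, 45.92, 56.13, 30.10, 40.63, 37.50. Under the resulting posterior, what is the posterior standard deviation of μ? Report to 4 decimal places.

For Normal data with known variance σ², a Normal(μ₀, σ₀²) prior on μ is conjugate. Posterior precision = 1/σ₀² + n/σ²; posterior mean is the precision-weighted average of μ₀ and x̄.
σ₀² = 7.71² = 59.4441, σ² = 8.66² = 74.9956; σ² + n·σ₀² = 74.9956 + 15·59.4441 = 966.6571.
Posterior precision = 1/σ₀² + n/σ² = 1/59.4441 + 15/74.9956 = (σ² + n·σ₀²)/(σ₀²σ²) = 966.6571/(59.4441·74.9956); posterior variance σₙ² = σ₀²σ²/(σ² + n·σ₀²) = 59.4441·74.9956/966.6571 = 4.611817.
Posterior SD = √σₙ² = √(59.4441·74.9956/966.6571) = 2.1475.

2.1475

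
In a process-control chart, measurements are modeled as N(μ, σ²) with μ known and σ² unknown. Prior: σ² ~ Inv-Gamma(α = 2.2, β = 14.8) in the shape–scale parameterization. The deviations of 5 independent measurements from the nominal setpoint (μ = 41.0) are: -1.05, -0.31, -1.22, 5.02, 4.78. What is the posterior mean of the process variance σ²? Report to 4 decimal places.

With known mean μ and an Inverse-Gamma(α, β) prior on σ², the Normal likelihood is conjugate: posterior is Inv-Gamma(α + n/2, β + Σ(xᵢ−μ)²/2).
Σ(xᵢ−μ)² = (-1.05)² + (-0.31)² + (-1.22)² + (5.02)² + (4.78)² = 50.7358.
Posterior: Inv-Gamma(2.2 + 5/2, 14.8 + 50.7358/2) = Inv-Gamma(4.70, 40.16790).
E[σ²|data] = β/(α−1) = 40.16790/3.70 = 10.8562.

10.8562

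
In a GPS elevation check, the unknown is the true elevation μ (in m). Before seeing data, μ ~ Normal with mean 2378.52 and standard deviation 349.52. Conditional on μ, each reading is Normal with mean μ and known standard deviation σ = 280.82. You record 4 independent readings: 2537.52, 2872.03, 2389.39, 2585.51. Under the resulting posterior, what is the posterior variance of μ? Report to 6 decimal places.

For Normal data with known variance σ², a Normal(μ₀, σ₀²) prior on μ is conjugate. Posterior precision = 1/σ₀² + n/σ²; posterior mean is the precision-weighted average of μ₀ and x̄.
σ₀² = 349.52² = 122164.2304, σ² = 280.82² = 78859.8724; σ² + n·σ₀² = 78859.8724 + 4·122164.2304 = 567516.794.
Posterior precision = 1/σ₀² + n/σ² = 1/122164.2304 + 4/78859.8724 = (σ² + n·σ₀²)/(σ₀²σ²) = 567516.794/(122164.2304·78859.8724); posterior variance σₙ² = σ₀²σ²/(σ² + n·σ₀²) = 122164.2304·78859.8724/567516.794 = 16975.454688.

16975.454688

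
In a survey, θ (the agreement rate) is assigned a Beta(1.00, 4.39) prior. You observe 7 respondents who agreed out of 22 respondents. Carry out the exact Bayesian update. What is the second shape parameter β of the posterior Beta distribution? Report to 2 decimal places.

19.39

The Beta prior is conjugate to a Binomial/Bernoulli likelihood; the update adds successes to α and failures to β.
Posterior: Beta(α+k, β+n−k) = Beta(1.00+7, 4.39+15) = Beta(8.00, 19.39).
Posterior β = 19.39.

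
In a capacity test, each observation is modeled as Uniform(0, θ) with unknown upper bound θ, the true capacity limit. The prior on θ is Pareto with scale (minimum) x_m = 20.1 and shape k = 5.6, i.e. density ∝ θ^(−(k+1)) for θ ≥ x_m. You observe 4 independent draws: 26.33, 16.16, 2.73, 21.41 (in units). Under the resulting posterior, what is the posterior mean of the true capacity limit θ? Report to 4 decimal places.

29.3916

A Pareto(scale x_m, shape k) prior on the upper bound θ of Uniform(0, θ) is conjugate: posterior is Pareto(max(x_m, max xᵢ), k + n).
Sample maximum = 26.33; prior scale x_m = 20.1 → posterior scale = max = 26.33.
Posterior shape = 5.6 + 4 = 9.6.
E[θ|data] = k·x_m/(k−1) = 9.6·26.33/8.6 = 29.3916.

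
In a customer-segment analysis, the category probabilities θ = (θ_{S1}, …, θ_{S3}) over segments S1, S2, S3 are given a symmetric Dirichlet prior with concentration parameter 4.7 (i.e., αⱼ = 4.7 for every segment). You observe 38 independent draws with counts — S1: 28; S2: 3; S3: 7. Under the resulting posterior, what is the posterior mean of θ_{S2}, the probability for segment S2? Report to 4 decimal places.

The Dirichlet prior is conjugate to the Multinomial likelihood: each posterior αⱼ = prior αⱼ + observed count nⱼ.
Posterior concentration: (32.7, 7.7, 11.7), total = 52.1.
E[θ_{S2}|data] = α_{S2}/Σα = 7.7/52.1 = 0.1478.

0.1478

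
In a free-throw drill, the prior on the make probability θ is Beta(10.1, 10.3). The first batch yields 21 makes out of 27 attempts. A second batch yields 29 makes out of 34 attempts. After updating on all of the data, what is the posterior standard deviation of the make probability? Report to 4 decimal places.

0.0484

The Beta prior is conjugate to a Binomial/Bernoulli likelihood; the update adds successes to α and failures to β.
After batch 1: Beta(10.1+21, 10.3+6) = Beta(31.1, 16.3).
After batch 2: Beta(31.1+29, 16.3+5) = Beta(60.1, 21.3).
Var = αβ/((α+β)²(α+β+1)) = 60.1·21.3/(81.4²·82.4) = 0.00234465; SD = √0.00234465 = 0.0484.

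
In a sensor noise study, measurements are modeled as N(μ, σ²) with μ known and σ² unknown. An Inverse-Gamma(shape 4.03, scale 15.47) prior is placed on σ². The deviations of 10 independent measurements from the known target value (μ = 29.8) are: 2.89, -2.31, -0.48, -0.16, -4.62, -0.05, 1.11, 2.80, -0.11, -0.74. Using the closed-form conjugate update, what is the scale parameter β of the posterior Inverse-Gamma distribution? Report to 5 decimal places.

With known mean μ and an Inverse-Gamma(α, β) prior on σ², the Normal likelihood is conjugate: posterior is Inv-Gamma(α + n/2, β + Σ(xᵢ−μ)²/2).
Σ(xᵢ−μ)² = (2.89)² + (-2.31)² + (-0.48)² + (-0.16)² + (-4.62)² + (-0.05)² + (1.11)² + (2.80)² + (-0.11)² + (-0.74)² = 44.9229.
Posterior: Inv-Gamma(4.03 + 10/2, 15.47 + 44.9229/2) = Inv-Gamma(9.03, 37.93145).
Posterior β = 37.93145.

37.93145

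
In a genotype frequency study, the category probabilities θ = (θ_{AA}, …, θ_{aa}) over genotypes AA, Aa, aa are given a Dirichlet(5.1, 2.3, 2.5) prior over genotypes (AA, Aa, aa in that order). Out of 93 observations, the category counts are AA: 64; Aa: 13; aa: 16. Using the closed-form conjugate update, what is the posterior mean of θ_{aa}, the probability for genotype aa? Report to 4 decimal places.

The Dirichlet prior is conjugate to the Multinomial likelihood: each posterior αⱼ = prior αⱼ + observed count nⱼ.
Posterior concentration: (69.1, 15.3, 18.5), total = 102.9.
E[θ_{aa}|data] = α_{aa}/Σα = 18.5/102.9 = 0.1798.

0.1798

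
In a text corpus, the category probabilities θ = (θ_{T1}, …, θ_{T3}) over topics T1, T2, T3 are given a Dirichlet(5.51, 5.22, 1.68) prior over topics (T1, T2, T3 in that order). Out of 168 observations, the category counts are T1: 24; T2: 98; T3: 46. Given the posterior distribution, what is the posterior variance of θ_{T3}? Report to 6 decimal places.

0.001072

The Dirichlet prior is conjugate to the Multinomial likelihood: each posterior αⱼ = prior αⱼ + observed count nⱼ.
Posterior concentration: (29.51, 103.22, 47.68), total = 180.41.
Var[θ_j] = α_j(Σα−α_j)/((Σα)²(Σα+1)) = 47.68·132.73/(180.41²·181.41) = 0.001072.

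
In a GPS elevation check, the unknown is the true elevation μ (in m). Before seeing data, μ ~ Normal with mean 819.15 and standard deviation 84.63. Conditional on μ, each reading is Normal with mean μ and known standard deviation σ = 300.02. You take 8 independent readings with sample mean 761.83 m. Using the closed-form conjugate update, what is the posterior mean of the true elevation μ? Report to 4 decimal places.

For Normal data with known variance σ², a Normal(μ₀, σ₀²) prior on μ is conjugate. Posterior precision = 1/σ₀² + n/σ²; posterior mean is the precision-weighted average of μ₀ and x̄.
n·x̄ = 8·761.83 = 6094.64.
σ₀² = 84.63² = 7162.2369, σ² = 300.02² = 90012.0004; σ² + n·σ₀² = 90012.0004 + 8·7162.2369 = 147309.8956.
Posterior mean = (μ₀/σ₀² + n·x̄/σ²)/(1/σ₀² + n/σ²) = (σ²·μ₀ + σ₀²·n·x̄)/(σ² + n·σ₀²) = (90012.0004·819.15 + 7162.2369·6094.64)/147309.8956 = 117384585.627876/147309.8956 = 796.8547.

796.8547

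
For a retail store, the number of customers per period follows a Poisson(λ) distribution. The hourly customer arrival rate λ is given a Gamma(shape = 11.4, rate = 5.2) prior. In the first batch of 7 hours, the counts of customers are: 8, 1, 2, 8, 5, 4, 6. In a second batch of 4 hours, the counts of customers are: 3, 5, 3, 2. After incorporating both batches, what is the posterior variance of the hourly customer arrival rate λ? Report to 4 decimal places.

0.2225

With a Gamma(shape α, rate β) prior, the Poisson likelihood is conjugate: the posterior is Gamma(α + ΣXᵢ, β + n).
Batch 1: sum of counts S = 34 over n = 7 hours.
After batch 1: Gamma(α+S, β+n) = Gamma(11.4+34, 5.2+7) = Gamma(45.4, 12.2).
Batch 2: sum of counts S = 13 over n = 4 hours.
After batch 2: Gamma(α+S, β+n) = Gamma(45.4+13, 12.2+4) = Gamma(58.4, 16.2).
Var = α/β² = 58.4/16.2² = 0.2225.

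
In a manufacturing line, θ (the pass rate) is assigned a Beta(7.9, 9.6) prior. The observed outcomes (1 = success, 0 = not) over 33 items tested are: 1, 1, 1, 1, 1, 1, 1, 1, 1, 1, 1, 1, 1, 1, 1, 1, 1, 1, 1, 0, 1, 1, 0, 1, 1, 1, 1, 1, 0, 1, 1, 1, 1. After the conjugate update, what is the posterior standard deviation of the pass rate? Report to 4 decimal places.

0.0603

The Beta prior is conjugate to a Binomial/Bernoulli likelihood; the update adds successes to α and failures to β.
Posterior: Beta(α+k, β+n−k) = Beta(7.9+30, 9.6+3) = Beta(37.9, 12.6).
Var = αβ/((α+β)²(α+β+1)) = 37.9·12.6/(50.5²·51.5) = 0.00363597; SD = √0.00363597 = 0.0603.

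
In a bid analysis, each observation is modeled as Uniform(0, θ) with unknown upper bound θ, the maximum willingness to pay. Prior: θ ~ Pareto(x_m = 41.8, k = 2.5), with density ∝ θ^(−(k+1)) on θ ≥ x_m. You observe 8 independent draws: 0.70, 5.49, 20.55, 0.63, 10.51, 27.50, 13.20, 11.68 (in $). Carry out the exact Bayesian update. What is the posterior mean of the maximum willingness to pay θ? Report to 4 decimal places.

46.2000

A Pareto(scale x_m, shape k) prior on the upper bound θ of Uniform(0, θ) is conjugate: posterior is Pareto(max(x_m, max xᵢ), k + n).
Sample maximum = 27.50; prior scale x_m = 41.8 → posterior scale = max = 41.80.
Posterior shape = 2.5 + 8 = 10.5.
E[θ|data] = k·x_m/(k−1) = 10.5·41.80/9.5 = 46.2000.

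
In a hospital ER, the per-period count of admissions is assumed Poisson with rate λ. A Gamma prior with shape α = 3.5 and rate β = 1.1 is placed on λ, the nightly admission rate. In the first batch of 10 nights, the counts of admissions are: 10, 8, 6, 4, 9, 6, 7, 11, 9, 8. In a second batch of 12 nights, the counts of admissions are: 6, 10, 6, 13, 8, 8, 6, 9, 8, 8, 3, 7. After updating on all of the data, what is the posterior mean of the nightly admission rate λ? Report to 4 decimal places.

With a Gamma(shape α, rate β) prior, the Poisson likelihood is conjugate: the posterior is Gamma(α + ΣXᵢ, β + n).
Batch 1: sum of counts S = 78 over n = 10 nights.
After batch 1: Gamma(α+S, β+n) = Gamma(3.5+78, 1.1+10) = Gamma(81.5, 11.1).
Batch 2: sum of counts S = 92 over n = 12 nights.
After batch 2: Gamma(α+S, β+n) = Gamma(81.5+92, 11.1+12) = Gamma(173.5, 23.1).
Posterior mean = α/β = 173.5/23.1 = 7.5108.

7.5108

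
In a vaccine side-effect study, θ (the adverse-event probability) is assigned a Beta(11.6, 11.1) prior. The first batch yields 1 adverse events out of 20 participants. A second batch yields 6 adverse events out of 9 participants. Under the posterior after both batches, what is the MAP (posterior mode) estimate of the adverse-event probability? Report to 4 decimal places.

0.3541

The Beta prior is conjugate to a Binomial/Bernoulli likelihood; the update adds successes to α and failures to β.
After batch 1: Beta(11.6+1, 11.1+19) = Beta(12.6, 30.1).
After batch 2: Beta(12.6+6, 30.1+3) = Beta(18.6, 33.1).
Mode of Beta(a,b) for a,b>1 is (a−1)/(a+b−2) = 17.6/49.7 = 0.3541.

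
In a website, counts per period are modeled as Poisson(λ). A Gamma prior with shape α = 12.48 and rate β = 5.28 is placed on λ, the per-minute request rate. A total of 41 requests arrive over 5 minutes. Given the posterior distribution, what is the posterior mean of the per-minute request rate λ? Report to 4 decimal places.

With a Gamma(shape α, rate β) prior, the Poisson likelihood is conjugate: the posterior is Gamma(α + ΣXᵢ, β + n).
Posterior: Gamma(α+S, β+n) = Gamma(12.48+41, 5.28+5) = Gamma(53.48, 10.28).
Posterior mean = α/β = 53.48/10.28 = 5.2023.

5.2023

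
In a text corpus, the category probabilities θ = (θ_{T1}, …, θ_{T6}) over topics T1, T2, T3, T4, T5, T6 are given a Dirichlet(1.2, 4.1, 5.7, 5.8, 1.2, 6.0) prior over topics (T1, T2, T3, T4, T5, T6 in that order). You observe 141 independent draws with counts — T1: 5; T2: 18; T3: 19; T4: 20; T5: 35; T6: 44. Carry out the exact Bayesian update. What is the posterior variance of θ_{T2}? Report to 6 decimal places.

0.000699

The Dirichlet prior is conjugate to the Multinomial likelihood: each posterior αⱼ = prior αⱼ + observed count nⱼ.
Posterior concentration: (6.2, 22.1, 24.7, 25.8, 36.2, 50.0), total = 165.0.
Var[θ_j] = α_j(Σα−α_j)/((Σα)²(Σα+1)) = 22.1·142.9/(165.0²·166.0) = 0.000699.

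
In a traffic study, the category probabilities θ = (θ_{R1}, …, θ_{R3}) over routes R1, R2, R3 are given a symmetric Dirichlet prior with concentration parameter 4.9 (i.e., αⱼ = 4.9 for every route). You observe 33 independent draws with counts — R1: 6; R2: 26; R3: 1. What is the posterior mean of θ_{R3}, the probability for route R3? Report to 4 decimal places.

0.1237

The Dirichlet prior is conjugate to the Multinomial likelihood: each posterior αⱼ = prior αⱼ + observed count nⱼ.
Posterior concentration: (10.9, 30.9, 5.9), total = 47.7.
E[θ_{R3}|data] = α_{R3}/Σα = 5.9/47.7 = 0.1237.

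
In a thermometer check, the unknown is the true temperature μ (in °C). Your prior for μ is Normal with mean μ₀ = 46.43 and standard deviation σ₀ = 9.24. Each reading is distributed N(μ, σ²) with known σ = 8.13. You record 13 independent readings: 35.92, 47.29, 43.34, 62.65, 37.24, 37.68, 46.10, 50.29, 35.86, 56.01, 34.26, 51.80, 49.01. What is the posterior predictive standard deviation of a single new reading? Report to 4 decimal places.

8.4199

For Normal data with known variance σ², a Normal(μ₀, σ₀²) prior on μ is conjugate. Posterior precision = 1/σ₀² + n/σ²; posterior mean is the precision-weighted average of μ₀ and x̄.
σ₀² = 9.24² = 85.3776, σ² = 8.13² = 66.0969; σ² + n·σ₀² = 66.0969 + 13·85.3776 = 1176.0057.
Posterior precision = 1/σ₀² + n/σ² = 1/85.3776 + 13/66.0969 = (σ² + n·σ₀²)/(σ₀²σ²) = 1176.0057/(85.3776·66.0969); posterior variance σₙ² = σ₀²σ²/(σ² + n·σ₀²) = 85.3776·66.0969/1176.0057 = 4.798612.
Predictive variance for one new observation = σₙ² + σ² = 85.3776·66.0969/1176.0057 + 66.0969 = σ²·(σ₀² + 1176.0057)/1176.0057 = 66.0969·1261.3833/1176.0057 = 70.895512; SD = √(66.0969·1261.3833/1176.0057) = 8.4199.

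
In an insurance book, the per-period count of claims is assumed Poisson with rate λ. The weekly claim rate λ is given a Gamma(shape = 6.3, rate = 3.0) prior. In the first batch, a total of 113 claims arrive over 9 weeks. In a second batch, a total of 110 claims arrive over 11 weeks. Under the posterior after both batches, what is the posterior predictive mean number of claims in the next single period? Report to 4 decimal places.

With a Gamma(shape α, rate β) prior, the Poisson likelihood is conjugate: the posterior is Gamma(α + ΣXᵢ, β + n).
After batch 1: Gamma(α+S, β+n) = Gamma(6.3+113, 3.0+9) = Gamma(119.3, 12.0).
After batch 2: Gamma(α+S, β+n) = Gamma(119.3+110, 12.0+11) = Gamma(229.3, 23.0).
The predictive distribution for one future period is NegBinom with mean α/β = 9.9696.

9.9696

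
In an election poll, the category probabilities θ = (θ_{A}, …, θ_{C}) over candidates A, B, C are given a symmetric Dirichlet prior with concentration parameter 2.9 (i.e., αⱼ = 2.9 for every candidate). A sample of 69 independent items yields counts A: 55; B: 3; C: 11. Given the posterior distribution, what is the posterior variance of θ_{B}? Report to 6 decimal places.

The Dirichlet prior is conjugate to the Multinomial likelihood: each posterior αⱼ = prior αⱼ + observed count nⱼ.
Posterior concentration: (57.9, 5.9, 13.9), total = 77.7.
Var[θ_j] = α_j(Σα−α_j)/((Σα)²(Σα+1)) = 5.9·71.8/(77.7²·78.7) = 0.000892.

0.000892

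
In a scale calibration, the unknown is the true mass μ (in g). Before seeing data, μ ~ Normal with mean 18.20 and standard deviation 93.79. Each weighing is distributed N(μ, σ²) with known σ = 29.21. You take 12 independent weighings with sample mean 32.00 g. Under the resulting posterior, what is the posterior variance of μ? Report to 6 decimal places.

For Normal data with known variance σ², a Normal(μ₀, σ₀²) prior on μ is conjugate. Posterior precision = 1/σ₀² + n/σ²; posterior mean is the precision-weighted average of μ₀ and x̄.
σ₀² = 93.79² = 8796.5641, σ² = 29.21² = 853.2241; σ² + n·σ₀² = 853.2241 + 12·8796.5641 = 106411.9933.
Posterior precision = 1/σ₀² + n/σ² = 1/8796.5641 + 12/853.2241 = (σ² + n·σ₀²)/(σ₀²σ²) = 106411.9933/(8796.5641·853.2241); posterior variance σₙ² = σ₀²σ²/(σ² + n·σ₀²) = 8796.5641·853.2241/106411.9933 = 70.531904.

70.531904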